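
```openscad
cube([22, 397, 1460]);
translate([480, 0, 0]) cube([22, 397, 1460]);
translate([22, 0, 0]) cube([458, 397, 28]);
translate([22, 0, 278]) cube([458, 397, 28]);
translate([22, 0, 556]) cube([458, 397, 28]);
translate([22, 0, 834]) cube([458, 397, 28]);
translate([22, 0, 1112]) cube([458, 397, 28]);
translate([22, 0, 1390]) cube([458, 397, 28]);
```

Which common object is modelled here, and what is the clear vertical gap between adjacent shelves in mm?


A bookshelf. The clear shelf gap is 250 mm.

Two tall side panels with 6 horizontal boards between them — a bookshelf. The first two shelf undersides are at z = 0 and z = 278; with shelf thickness 28, the clear gap is 278 − 0 − 28 = 250 mm.


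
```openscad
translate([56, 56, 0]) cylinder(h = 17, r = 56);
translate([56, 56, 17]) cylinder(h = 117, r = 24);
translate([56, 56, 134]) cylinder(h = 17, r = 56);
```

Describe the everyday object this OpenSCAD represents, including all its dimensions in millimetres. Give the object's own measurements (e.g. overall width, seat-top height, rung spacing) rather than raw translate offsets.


A spool: two coaxial disc flanges of radius 56 mm and thickness 17 mm, joined by a core cylinder of radius 24 mm and height 117 mm. The lower flange rests on z = 0 and the three cylinders share a vertical axis.


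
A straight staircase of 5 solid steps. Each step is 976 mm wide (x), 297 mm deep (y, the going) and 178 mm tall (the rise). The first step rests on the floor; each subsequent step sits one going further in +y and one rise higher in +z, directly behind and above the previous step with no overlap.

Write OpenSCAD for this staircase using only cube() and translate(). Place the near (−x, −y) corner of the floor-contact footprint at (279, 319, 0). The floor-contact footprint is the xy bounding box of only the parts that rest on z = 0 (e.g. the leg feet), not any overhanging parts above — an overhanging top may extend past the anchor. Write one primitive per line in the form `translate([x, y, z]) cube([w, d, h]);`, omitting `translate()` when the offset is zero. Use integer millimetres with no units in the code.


translate([279, 319, 0]) cube([976, 297, 178]);
translate([279, 616, 178]) cube([976, 297, 178]);
translate([279, 913, 356]) cube([976, 297, 178]);
translate([279, 1210, 534]) cube([976, 297, 178]);
translate([279, 1507, 712]) cube([976, 297, 178]);


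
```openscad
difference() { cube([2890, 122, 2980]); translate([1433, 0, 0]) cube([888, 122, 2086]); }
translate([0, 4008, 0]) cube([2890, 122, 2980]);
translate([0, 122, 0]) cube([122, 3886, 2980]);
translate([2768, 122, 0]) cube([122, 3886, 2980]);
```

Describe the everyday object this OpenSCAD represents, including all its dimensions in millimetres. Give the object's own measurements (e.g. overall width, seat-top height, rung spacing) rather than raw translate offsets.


A single room: four walls, each 2980 mm tall and 122 mm thick, enclosing an outside footprint 2890×4130 mm (x × y), no floor or roof. The front and back walls (−y and +y sides) run the full x-width; the side walls fit between their inner faces. A door opening 888 mm wide and 2086 mm tall is cut through the front wall from the floor up, its −x edge 1433 mm from the wall's −x end.


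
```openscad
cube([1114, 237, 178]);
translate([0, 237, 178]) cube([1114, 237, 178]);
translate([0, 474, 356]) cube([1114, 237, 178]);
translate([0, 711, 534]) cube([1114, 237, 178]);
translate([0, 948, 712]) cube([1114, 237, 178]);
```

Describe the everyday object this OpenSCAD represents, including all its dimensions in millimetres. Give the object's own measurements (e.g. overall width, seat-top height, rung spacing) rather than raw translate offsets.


A straight staircase of 5 solid steps. Each step is 1114 mm wide (x), 237 mm deep (y, the going) and 178 mm tall (the rise). The first step rests on the floor; each subsequent step sits one going further in +y and one rise higher in +z, directly behind and above the previous step with no overlap.


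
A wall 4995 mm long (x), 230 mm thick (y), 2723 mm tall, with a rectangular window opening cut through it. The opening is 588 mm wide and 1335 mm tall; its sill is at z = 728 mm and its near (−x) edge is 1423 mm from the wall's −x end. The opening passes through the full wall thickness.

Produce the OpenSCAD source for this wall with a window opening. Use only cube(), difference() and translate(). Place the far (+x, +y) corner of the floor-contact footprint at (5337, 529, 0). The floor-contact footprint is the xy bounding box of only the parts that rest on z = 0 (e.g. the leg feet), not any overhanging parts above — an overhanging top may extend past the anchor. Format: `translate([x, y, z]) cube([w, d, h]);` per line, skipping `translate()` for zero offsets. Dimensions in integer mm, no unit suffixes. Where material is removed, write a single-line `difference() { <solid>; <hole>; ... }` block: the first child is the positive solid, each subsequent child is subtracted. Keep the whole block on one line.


difference() { translate([342, 299, 0]) cube([4995, 230, 2723]); translate([1765, 299, 728]) cube([588, 230, 1335]); }


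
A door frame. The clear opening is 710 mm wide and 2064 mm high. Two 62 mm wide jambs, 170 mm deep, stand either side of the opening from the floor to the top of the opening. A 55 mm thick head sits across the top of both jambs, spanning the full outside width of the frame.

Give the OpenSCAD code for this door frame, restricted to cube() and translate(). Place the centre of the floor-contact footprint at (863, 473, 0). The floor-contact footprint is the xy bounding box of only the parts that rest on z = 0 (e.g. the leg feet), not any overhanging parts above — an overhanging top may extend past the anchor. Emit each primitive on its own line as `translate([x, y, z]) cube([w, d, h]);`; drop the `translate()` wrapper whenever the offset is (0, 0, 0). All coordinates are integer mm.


translate([446, 388, 0]) cube([62, 170, 2064]);
translate([1218, 388, 0]) cube([62, 170, 2064]);
translate([446, 388, 2064]) cube([834, 170, 55]);


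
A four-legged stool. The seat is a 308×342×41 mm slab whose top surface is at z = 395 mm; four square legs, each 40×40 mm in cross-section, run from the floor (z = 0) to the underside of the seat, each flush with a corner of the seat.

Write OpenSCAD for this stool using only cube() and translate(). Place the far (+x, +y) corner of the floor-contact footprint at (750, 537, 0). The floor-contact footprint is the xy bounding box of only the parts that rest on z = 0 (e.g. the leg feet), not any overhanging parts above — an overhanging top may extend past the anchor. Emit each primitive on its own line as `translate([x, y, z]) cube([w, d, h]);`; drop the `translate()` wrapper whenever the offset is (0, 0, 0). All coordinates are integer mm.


translate([442, 195, 354]) cube([308, 342, 41]);
translate([442, 195, 0]) cube([40, 40, 354]);
translate([710, 195, 0]) cube([40, 40, 354]);
translate([442, 497, 0]) cube([40, 40, 354]);
translate([710, 497, 0]) cube([40, 40, 354]);


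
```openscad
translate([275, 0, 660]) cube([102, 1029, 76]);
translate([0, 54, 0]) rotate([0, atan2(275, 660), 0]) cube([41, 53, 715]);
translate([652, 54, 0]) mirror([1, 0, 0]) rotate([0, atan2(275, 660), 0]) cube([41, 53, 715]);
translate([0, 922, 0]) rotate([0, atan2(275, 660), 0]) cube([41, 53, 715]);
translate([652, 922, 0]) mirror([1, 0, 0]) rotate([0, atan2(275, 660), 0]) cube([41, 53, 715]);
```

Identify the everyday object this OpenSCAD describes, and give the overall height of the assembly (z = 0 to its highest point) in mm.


A sawhorse. The overall height is 736 mm.

A beam across two mirrored pairs of raked legs — a sawhorse. The beam's underside is at z = 660 (matching the legs' vertical rise in atan2(275, 660)) and the beam is 76 mm tall, so its top is at 660 + 76 = 736 mm. The raked legs top out at the beam's underside, so that is the highest point.


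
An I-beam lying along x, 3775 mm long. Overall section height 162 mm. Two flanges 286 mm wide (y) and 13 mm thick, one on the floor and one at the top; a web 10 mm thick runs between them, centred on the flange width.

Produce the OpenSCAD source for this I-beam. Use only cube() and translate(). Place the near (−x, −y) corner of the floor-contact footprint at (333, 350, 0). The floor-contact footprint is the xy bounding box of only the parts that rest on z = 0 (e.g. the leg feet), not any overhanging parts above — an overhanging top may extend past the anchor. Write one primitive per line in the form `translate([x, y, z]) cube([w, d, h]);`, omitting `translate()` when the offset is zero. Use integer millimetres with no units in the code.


translate([333, 350, 0]) cube([3775, 286, 13]);
translate([333, 488, 13]) cube([3775, 10, 136]);
translate([333, 350, 149]) cube([3775, 286, 13]);


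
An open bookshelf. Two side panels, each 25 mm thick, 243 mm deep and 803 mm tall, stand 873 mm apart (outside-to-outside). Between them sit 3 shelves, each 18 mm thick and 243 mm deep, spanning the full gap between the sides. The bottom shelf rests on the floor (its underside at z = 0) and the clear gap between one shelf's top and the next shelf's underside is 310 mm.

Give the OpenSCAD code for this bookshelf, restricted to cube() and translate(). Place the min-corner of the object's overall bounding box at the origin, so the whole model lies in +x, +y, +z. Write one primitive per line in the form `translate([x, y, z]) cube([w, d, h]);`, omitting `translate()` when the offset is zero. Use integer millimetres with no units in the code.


cube([25, 243, 803]);
translate([848, 0, 0]) cube([25, 243, 803]);
translate([25, 0, 0]) cube([823, 243, 18]);
translate([25, 0, 328]) cube([823, 243, 18]);
translate([25, 0, 656]) cube([823, 243, 18]);


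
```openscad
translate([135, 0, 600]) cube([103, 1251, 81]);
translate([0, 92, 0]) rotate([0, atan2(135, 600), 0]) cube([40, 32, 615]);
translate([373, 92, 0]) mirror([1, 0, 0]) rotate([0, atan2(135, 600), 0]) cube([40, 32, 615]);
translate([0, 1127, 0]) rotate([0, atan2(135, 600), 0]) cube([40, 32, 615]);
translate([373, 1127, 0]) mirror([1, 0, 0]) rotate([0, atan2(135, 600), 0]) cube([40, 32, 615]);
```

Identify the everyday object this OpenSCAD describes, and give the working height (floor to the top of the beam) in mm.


A sawhorse. The overall height is 681 mm.

A beam across two mirrored pairs of raked legs — a sawhorse. The beam's underside is at z = 600 (matching the legs' vertical rise in atan2(135, 600)) and the beam is 81 mm tall, so its top is at 600 + 81 = 681 mm. The raked legs top out at the beam's underside, so that is the highest point.


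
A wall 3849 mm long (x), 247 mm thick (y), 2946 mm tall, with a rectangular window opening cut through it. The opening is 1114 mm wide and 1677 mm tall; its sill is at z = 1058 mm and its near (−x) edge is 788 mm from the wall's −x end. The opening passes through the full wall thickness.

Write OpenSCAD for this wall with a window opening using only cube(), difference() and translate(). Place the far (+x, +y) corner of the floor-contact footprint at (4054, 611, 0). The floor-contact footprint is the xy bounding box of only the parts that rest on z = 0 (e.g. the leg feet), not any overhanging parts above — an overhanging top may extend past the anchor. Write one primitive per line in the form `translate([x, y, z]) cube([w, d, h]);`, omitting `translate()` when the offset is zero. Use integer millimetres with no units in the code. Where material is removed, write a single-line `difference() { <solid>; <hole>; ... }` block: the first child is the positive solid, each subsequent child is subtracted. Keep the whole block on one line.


difference() { translate([205, 364, 0]) cube([3849, 247, 2946]); translate([993, 364, 1058]) cube([1114, 247, 1677]); }


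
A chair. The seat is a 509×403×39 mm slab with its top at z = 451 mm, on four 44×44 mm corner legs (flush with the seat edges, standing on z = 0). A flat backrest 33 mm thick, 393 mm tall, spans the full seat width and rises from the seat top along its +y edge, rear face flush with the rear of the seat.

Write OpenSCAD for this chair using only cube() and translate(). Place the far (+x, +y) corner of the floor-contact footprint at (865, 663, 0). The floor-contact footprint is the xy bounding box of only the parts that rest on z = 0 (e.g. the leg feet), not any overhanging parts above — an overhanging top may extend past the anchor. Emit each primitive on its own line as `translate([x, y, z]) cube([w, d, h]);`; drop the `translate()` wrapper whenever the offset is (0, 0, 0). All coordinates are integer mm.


translate([356, 260, 412]) cube([509, 403, 39]);
translate([356, 260, 0]) cube([44, 44, 412]);
translate([821, 260, 0]) cube([44, 44, 412]);
translate([356, 619, 0]) cube([44, 44, 412]);
translate([821, 619, 0]) cube([44, 44, 412]);
translate([356, 630, 451]) cube([509, 33, 393]);


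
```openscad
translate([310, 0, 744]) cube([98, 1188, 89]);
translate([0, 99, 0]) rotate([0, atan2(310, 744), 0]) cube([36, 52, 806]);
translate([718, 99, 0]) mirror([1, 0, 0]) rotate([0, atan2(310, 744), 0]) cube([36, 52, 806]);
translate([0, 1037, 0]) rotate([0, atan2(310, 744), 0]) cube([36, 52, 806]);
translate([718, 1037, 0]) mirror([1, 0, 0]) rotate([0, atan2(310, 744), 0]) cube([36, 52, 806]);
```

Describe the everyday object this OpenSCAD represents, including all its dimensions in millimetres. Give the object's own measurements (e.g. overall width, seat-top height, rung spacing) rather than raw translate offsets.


A sawhorse. A 98×1188×89 mm beam (x, y, z) sits on two A-frame leg pairs. Each pair is two raked legs of 36×52 mm section (52 mm along y) splaying symmetrically in x. Each leg rises 744 mm vertically over 310 mm of horizontal reach and is 806 mm long along its own axis. Every leg's outer bottom edge rests on the floor and its outer top edge meets a bottom edge of the beam — the left legs (tilting toward +x) meet the beam's −x bottom edge, the right legs (their mirror images, tilting toward −x) meet its +x bottom edge — so the leg tops tuck under the beam, the beam's underside is 744 mm above the floor, and the feet are 718 mm apart outside-to-outside with the beam centred between them. The two leg pairs are set in 99 mm from either end of the beam.


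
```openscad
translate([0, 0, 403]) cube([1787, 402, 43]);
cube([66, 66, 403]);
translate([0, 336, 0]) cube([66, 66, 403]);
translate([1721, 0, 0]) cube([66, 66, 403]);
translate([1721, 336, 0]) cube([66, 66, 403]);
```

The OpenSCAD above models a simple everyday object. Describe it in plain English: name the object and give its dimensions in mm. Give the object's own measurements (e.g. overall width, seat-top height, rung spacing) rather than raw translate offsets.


A long wooden bench with a 1787 mm (x) × 402 mm (y) seat, 43 mm thick, its top surface 446 mm above the floor. Four 66 mm square legs at the seat corners, flush with the edges, run from z = 0 to the seat underside.


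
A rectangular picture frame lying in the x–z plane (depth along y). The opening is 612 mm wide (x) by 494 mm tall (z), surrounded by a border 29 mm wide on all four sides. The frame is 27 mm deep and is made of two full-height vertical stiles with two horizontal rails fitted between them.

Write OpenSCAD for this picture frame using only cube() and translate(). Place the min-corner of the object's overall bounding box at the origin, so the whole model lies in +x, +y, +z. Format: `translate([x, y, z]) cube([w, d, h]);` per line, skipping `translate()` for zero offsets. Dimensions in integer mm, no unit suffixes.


cube([29, 27, 552]);
translate([641, 0, 0]) cube([29, 27, 552]);
translate([29, 0, 0]) cube([612, 27, 29]);
translate([29, 0, 523]) cube([612, 27, 29]);


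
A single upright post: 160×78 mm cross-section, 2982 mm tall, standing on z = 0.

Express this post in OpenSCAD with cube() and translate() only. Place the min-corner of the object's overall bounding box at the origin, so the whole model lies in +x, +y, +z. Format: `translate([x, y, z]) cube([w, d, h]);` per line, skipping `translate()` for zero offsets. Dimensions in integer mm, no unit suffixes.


cube([160, 78, 2982]);


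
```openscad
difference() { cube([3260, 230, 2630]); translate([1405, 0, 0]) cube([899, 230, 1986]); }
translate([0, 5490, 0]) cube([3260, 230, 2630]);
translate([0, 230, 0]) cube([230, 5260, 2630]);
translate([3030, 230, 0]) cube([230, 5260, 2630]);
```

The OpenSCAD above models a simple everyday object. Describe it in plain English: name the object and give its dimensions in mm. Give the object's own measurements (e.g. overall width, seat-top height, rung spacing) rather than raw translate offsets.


A single room: four walls, each 2630 mm tall and 230 mm thick, enclosing an outside footprint 3260×5720 mm (x × y), no floor or roof. The front and back walls (−y and +y sides) run the full x-width; the side walls fit between their inner faces. A door opening 899 mm wide and 1986 mm tall is cut through the front wall from the floor up, its −x edge 1405 mm from the wall's −x end.


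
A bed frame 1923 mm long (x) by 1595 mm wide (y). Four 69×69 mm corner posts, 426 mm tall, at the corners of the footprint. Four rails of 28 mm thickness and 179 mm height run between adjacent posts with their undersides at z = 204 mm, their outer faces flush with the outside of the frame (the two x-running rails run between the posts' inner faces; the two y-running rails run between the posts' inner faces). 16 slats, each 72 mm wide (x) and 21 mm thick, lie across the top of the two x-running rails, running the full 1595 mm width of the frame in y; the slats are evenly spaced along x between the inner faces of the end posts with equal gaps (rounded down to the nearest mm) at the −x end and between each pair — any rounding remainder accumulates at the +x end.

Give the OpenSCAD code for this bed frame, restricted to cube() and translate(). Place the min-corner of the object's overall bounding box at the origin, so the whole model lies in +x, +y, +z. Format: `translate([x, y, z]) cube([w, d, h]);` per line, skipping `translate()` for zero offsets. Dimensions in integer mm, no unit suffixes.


cube([69, 69, 426]);
translate([0, 1526, 0]) cube([69, 69, 426]);
translate([1854, 0, 0]) cube([69, 69, 426]);
translate([1854, 1526, 0]) cube([69, 69, 426]);
translate([69, 0, 204]) cube([1785, 28, 179]);
translate([69, 1567, 204]) cube([1785, 28, 179]);
translate([0, 69, 204]) cube([28, 1457, 179]);
translate([1895, 69, 204]) cube([28, 1457, 179]);
translate([106, 0, 383]) cube([72, 1595, 21]);
translate([215, 0, 383]) cube([72, 1595, 21]);
translate([324, 0, 383]) cube([72, 1595, 21]);
translate([433, 0, 383]) cube([72, 1595, 21]);
translate([542, 0, 383]) cube([72, 1595, 21]);
translate([651, 0, 383]) cube([72, 1595, 21]);
translate([760, 0, 383]) cube([72, 1595, 21]);
translate([869, 0, 383]) cube([72, 1595, 21]);
translate([978, 0, 383]) cube([72, 1595, 21]);
translate([1087, 0, 383]) cube([72, 1595, 21]);
translate([1196, 0, 383]) cube([72, 1595, 21]);
translate([1305, 0, 383]) cube([72, 1595, 21]);
translate([1414, 0, 383]) cube([72, 1595, 21]);
translate([1523, 0, 383]) cube([72, 1595, 21]);
translate([1632, 0, 383]) cube([72, 1595, 21]);
translate([1741, 0, 383]) cube([72, 1595, 21]);


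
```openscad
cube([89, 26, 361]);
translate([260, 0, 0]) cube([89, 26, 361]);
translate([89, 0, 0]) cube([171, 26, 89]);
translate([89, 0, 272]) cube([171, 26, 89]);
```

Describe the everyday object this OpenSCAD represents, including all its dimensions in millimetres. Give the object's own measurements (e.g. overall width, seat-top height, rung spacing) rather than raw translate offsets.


A rectangular picture frame lying in the x–z plane (depth along y). The opening is 171 mm wide (x) by 183 mm tall (z), surrounded by a border 89 mm wide on all four sides. The frame is 26 mm deep and is made of two full-height vertical stiles with two horizontal rails fitted between them.


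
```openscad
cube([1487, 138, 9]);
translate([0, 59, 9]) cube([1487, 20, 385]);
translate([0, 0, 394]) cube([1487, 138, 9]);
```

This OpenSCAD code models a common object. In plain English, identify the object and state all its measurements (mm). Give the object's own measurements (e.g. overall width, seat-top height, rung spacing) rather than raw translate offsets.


An I-beam lying along x, 1487 mm long. Overall section height 403 mm. Two flanges 138 mm wide (y) and 9 mm thick, one on the floor and one at the top; a web 20 mm thick runs between them, centred on the flange width.


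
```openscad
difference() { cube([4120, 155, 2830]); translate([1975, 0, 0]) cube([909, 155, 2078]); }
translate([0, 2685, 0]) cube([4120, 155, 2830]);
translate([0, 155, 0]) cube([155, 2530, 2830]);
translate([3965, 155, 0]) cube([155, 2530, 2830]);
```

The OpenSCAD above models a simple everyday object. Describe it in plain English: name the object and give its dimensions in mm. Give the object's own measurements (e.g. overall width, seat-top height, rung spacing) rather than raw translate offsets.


A single room: four walls, each 2830 mm tall and 155 mm thick, enclosing an outside footprint 4120×2840 mm (x × y), no floor or roof. The front and back walls (−y and +y sides) run the full x-width; the side walls fit between their inner faces. A door opening 909 mm wide and 2078 mm tall is cut through the front wall from the floor up, its −x edge 1975 mm from the wall's −x end.


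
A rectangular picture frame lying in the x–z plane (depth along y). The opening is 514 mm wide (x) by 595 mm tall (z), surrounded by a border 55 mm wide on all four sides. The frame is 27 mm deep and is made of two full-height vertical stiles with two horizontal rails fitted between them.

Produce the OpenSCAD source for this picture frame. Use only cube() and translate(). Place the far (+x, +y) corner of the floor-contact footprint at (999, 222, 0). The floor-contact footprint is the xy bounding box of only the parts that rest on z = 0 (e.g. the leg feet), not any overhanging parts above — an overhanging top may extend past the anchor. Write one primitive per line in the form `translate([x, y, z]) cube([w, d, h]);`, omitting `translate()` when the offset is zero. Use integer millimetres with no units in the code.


translate([375, 195, 0]) cube([55, 27, 705]);
translate([944, 195, 0]) cube([55, 27, 705]);
translate([430, 195, 0]) cube([514, 27, 55]);
translate([430, 195, 650]) cube([514, 27, 55]);


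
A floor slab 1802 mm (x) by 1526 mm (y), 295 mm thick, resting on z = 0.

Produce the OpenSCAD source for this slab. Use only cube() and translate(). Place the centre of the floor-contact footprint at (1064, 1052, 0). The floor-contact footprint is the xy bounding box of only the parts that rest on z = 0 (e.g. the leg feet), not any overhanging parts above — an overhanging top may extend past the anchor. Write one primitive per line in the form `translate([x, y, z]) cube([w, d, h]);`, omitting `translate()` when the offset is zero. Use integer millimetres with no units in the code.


translate([163, 289, 0]) cube([1802, 1526, 295]);


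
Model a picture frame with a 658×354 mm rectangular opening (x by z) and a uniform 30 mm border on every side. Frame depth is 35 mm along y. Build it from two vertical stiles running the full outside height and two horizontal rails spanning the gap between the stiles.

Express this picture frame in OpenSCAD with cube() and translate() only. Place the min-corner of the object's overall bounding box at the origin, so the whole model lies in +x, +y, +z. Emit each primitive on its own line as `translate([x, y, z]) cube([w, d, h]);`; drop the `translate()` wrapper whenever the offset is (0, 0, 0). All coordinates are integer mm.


cube([30, 35, 414]);
translate([688, 0, 0]) cube([30, 35, 414]);
translate([30, 0, 0]) cube([658, 35, 30]);
translate([30, 0, 384]) cube([658, 35, 30]);


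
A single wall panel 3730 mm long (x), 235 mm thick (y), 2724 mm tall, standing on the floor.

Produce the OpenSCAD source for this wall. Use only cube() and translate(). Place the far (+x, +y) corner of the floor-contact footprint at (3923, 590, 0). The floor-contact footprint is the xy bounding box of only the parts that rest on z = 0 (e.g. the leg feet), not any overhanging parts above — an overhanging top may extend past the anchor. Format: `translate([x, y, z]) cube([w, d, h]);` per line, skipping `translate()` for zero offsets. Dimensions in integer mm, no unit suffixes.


translate([193, 355, 0]) cube([3730, 235, 2724]);


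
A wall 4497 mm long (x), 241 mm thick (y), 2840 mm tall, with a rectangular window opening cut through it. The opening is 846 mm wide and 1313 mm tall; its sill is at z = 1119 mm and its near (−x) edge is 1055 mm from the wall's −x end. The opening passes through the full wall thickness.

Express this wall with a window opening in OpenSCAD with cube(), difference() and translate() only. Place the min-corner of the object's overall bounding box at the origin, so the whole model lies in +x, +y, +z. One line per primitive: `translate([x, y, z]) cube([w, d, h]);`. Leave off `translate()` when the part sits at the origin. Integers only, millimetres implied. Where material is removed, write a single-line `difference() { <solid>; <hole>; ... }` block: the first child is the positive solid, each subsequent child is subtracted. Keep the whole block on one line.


difference() { cube([4497, 241, 2840]); translate([1055, 0, 1119]) cube([846, 241, 1313]); }


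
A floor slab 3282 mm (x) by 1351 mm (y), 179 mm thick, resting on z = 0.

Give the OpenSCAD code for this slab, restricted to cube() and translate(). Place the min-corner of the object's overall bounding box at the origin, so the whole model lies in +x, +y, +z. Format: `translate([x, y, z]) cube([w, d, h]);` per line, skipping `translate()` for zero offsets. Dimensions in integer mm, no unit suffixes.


cube([3282, 1351, 179]);


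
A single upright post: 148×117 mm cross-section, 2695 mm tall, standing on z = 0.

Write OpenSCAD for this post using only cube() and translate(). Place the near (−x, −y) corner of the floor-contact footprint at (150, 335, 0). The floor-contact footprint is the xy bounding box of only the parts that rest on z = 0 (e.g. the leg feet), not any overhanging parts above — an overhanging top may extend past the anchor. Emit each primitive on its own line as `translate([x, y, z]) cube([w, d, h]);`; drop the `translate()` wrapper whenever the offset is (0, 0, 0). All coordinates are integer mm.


translate([150, 335, 0]) cube([148, 117, 2695]);


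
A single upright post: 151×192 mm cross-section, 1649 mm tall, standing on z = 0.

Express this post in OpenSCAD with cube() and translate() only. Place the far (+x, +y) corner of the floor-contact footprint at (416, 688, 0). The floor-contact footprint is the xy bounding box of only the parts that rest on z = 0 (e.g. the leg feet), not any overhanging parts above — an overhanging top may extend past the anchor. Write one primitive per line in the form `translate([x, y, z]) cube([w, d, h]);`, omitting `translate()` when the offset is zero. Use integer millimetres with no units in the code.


translate([265, 496, 0]) cube([151, 192, 1649]);


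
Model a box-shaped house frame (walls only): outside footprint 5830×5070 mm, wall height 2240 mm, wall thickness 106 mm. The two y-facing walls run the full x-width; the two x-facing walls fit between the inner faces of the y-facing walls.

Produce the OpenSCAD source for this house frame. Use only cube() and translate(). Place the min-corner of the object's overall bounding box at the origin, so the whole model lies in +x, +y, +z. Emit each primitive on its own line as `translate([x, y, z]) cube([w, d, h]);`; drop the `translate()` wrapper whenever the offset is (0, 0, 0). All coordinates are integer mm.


cube([5830, 106, 2240]);
translate([0, 4964, 0]) cube([5830, 106, 2240]);
translate([0, 106, 0]) cube([106, 4858, 2240]);
translate([5724, 106, 0]) cube([106, 4858, 2240]);


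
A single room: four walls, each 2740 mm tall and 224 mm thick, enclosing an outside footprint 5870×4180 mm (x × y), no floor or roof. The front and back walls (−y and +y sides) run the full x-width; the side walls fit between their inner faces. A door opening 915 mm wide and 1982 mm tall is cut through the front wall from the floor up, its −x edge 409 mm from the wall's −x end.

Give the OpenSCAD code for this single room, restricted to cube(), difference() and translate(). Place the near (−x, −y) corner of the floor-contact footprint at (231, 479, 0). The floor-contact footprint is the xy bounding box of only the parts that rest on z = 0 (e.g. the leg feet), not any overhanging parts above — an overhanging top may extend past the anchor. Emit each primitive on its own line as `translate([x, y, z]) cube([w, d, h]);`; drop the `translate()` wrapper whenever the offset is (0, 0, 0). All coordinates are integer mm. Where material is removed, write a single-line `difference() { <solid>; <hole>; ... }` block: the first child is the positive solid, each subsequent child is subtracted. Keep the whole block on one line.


difference() { translate([231, 479, 0]) cube([5870, 224, 2740]); translate([640, 479, 0]) cube([915, 224, 1982]); }
translate([231, 4435, 0]) cube([5870, 224, 2740]);
translate([231, 703, 0]) cube([224, 3732, 2740]);
translate([5877, 703, 0]) cube([224, 3732, 2740]);


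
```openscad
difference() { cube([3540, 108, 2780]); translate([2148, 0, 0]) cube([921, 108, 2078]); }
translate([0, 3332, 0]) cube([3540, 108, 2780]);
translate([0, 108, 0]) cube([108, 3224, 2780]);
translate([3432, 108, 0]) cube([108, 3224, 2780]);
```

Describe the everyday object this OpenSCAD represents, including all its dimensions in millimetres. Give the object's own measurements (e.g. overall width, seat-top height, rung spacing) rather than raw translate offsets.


A single room: four walls, each 2780 mm tall and 108 mm thick, enclosing an outside footprint 3540×3440 mm (x × y), no floor or roof. The front and back walls (−y and +y sides) run the full x-width; the side walls fit between their inner faces. A door opening 921 mm wide and 2078 mm tall is cut through the front wall from the floor up, its −x edge 2148 mm from the wall's −x end.


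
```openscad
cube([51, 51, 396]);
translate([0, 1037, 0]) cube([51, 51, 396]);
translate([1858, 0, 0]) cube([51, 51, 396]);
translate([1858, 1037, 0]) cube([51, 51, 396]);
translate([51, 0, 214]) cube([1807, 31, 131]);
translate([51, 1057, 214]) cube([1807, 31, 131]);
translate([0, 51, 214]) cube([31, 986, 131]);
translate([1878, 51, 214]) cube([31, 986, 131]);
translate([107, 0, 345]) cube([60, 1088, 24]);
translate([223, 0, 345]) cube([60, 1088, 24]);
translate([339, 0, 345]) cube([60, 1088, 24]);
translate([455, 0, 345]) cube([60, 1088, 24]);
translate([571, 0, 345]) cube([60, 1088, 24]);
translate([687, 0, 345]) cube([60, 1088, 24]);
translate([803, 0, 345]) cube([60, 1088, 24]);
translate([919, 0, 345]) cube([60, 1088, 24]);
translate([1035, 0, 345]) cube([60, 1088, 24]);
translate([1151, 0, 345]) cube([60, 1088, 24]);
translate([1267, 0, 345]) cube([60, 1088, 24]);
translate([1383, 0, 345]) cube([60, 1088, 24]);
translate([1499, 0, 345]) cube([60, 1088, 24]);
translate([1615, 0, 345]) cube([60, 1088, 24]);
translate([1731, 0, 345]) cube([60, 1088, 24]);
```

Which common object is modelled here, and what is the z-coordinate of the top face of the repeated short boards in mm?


A bed frame. The slat-top height is 369 mm.

Four posts, four rails, and a row of slats — a bed frame. Slats sit on the rails at z = 214 + 131 = 345; with slat thickness 24, the top is 369 mm.


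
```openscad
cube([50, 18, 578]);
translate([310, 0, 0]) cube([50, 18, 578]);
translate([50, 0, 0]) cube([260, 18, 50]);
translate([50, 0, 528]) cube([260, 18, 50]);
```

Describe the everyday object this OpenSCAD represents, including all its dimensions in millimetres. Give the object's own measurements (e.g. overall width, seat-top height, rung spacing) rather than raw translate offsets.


A rectangular picture frame lying in the x–z plane (depth along y). The opening is 260 mm wide (x) by 478 mm tall (z), surrounded by a border 50 mm wide on all four sides. The frame is 18 mm deep and is made of two full-height vertical stiles with two horizontal rails fitted between them.


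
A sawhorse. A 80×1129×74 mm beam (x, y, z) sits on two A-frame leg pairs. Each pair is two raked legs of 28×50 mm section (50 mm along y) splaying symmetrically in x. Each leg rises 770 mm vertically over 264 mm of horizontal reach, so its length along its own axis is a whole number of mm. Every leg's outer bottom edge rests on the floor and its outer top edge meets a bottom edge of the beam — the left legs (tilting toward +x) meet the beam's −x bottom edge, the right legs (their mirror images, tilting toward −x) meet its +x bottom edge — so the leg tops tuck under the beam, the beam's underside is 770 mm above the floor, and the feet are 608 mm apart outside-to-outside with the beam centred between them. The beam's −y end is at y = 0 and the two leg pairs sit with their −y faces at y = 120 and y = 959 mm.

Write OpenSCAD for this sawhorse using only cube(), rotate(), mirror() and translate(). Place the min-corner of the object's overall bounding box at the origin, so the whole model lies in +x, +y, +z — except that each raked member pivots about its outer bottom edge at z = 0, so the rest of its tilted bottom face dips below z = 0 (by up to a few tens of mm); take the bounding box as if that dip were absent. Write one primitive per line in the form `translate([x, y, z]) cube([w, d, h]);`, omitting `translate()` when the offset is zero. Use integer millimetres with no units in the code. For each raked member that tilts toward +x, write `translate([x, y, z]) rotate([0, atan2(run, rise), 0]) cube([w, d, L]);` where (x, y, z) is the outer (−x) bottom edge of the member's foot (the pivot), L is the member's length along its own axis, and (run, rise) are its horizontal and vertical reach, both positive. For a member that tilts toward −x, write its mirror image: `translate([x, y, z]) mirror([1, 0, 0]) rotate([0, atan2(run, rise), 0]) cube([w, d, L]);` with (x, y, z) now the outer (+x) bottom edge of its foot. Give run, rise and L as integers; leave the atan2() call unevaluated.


// leg length = √(264² + 770²) = 814
// right-leg outer foot x = 2·264 + 80 = 608
// beam min-corner = (264, 0, 770)
translate([264, 0, 770]) cube([80, 1129, 74]);
translate([0, 120, 0]) rotate([0, atan2(264, 770), 0]) cube([28, 50, 814]);
translate([608, 120, 0]) mirror([1, 0, 0]) rotate([0, atan2(264, 770), 0]) cube([28, 50, 814]);
translate([0, 959, 0]) rotate([0, atan2(264, 770), 0]) cube([28, 50, 814]);
translate([608, 959, 0]) mirror([1, 0, 0]) rotate([0, atan2(264, 770), 0]) cube([28, 50, 814]);


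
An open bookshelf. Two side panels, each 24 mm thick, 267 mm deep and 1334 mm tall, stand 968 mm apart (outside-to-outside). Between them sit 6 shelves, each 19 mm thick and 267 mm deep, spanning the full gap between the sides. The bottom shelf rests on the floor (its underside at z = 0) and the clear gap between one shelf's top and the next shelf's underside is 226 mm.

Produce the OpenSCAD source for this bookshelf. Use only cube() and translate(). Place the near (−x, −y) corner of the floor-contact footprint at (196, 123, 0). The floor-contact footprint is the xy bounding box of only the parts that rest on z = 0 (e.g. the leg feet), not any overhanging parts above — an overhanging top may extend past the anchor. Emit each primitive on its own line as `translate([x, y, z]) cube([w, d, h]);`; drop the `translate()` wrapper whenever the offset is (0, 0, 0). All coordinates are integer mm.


translate([196, 123, 0]) cube([24, 267, 1334]);
translate([1140, 123, 0]) cube([24, 267, 1334]);
translate([220, 123, 0]) cube([920, 267, 19]);
translate([220, 123, 245]) cube([920, 267, 19]);
translate([220, 123, 490]) cube([920, 267, 19]);
translate([220, 123, 735]) cube([920, 267, 19]);
translate([220, 123, 980]) cube([920, 267, 19]);
translate([220, 123, 1225]) cube([920, 267, 19]);


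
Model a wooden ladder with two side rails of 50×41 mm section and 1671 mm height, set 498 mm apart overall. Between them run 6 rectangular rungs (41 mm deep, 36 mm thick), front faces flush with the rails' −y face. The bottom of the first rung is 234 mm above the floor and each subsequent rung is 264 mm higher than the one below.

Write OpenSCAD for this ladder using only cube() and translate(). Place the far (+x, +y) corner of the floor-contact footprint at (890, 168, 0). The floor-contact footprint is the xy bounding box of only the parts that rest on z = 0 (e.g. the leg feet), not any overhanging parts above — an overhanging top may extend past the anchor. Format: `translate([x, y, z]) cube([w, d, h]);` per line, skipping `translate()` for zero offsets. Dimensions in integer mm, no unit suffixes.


translate([392, 127, 0]) cube([50, 41, 1671]);
translate([840, 127, 0]) cube([50, 41, 1671]);
translate([442, 127, 234]) cube([398, 41, 36]);
translate([442, 127, 498]) cube([398, 41, 36]);
translate([442, 127, 762]) cube([398, 41, 36]);
translate([442, 127, 1026]) cube([398, 41, 36]);
translate([442, 127, 1290]) cube([398, 41, 36]);
translate([442, 127, 1554]) cube([398, 41, 36]);


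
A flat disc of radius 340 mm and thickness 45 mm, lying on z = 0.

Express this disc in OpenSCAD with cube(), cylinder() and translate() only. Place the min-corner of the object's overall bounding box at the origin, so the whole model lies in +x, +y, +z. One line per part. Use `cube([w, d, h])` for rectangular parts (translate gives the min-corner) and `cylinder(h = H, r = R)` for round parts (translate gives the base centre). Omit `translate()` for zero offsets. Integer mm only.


translate([340, 340, 0]) cylinder(h = 45, r = 340);


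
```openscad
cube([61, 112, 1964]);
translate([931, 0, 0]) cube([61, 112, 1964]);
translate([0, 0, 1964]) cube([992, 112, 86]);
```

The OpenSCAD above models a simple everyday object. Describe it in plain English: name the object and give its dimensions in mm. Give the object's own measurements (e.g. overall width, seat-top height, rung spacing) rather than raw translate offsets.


A door frame. The clear opening is 870 mm wide and 1964 mm high. Two 61 mm wide jambs, 112 mm deep, stand either side of the opening from the floor to the top of the opening. A 86 mm thick head sits across the top of both jambs, spanning the full outside width of the frame.


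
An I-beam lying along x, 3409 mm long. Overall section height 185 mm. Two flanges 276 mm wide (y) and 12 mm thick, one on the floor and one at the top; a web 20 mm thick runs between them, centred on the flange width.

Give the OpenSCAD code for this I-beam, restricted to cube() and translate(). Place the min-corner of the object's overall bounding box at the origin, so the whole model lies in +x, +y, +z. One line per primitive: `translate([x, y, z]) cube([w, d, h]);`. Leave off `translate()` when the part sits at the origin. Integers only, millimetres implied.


cube([3409, 276, 12]);
translate([0, 128, 12]) cube([3409, 20, 161]);
translate([0, 0, 173]) cube([3409, 276, 12]);


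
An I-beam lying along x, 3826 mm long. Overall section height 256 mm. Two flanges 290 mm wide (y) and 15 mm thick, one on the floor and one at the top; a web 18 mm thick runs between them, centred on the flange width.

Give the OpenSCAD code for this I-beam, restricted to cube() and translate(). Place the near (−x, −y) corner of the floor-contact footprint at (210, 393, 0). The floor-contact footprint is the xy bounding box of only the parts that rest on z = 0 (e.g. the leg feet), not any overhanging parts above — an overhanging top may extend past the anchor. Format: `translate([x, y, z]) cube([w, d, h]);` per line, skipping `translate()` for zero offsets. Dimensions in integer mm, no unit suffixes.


translate([210, 393, 0]) cube([3826, 290, 15]);
translate([210, 529, 15]) cube([3826, 18, 226]);
translate([210, 393, 241]) cube([3826, 290, 15]);
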